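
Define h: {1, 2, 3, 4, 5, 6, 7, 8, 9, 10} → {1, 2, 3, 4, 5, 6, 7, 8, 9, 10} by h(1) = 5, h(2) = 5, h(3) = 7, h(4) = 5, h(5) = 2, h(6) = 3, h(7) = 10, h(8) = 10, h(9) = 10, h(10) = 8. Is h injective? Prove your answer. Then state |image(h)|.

h(1) = 5 = h(2) with 1 ≠ 2, so h is not injective.
The image of h is {2, 3, 5, 7, 8, 10}, which has 6 elements.

6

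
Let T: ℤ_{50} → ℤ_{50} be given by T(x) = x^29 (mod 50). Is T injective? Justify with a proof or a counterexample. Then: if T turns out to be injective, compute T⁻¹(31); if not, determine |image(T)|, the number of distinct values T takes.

42

T(0) = 0^29 = 0.
T(10): Repeated squaring mod 50: 10^1 ≡ 10, 10^2 ≡ 10² = 100 ≡ 0, 10^4 ≡ 0² = 0, 10^8 ≡ 0² = 0, 10^16 ≡ 0² = 0. Since 29 = 16 + 8 + 4 + 1, 10^29 ≡ 0·0·0·10: 0·0 = 0, then 0·0 = 0, then 0·10 = 0. So 10^29 ≡ 0 (mod 50).
So T(0) = T(10) = 0 while 0 ≠ 10, thus T is not injective.
Since T is not injective, we determine |image(T)|. Computing x^29 mod 50 for each x (by repeated squaring, reducing mod 50 at every step), the values T(0), T(1), …, T(49) are: 0, 1, 12, 33, 44, 25, 46, 7, 28, 39, 0, 41, 2, 23, 34, 25, 36, 47, 18, 29, 0, 31, 42, 13, 24, 25, 26, 37, 8, 19, 0, 21, 32, 3, 14, 25, 16, 27, 48, 9, 0, 11, 22, 43, 4, 25, 6, 17, 38, 49.
The distinct values are {0, 1, 2, 3, 4, 6, 7, 8, 9, 11, 12, 13, 14, 16, 17, 18, 19, 21, 22, 23, 24, 25, 26, 27, 28, 29, 31, 32, 33, 34, 36, 37, 38, 39, 41, 42, 43, 44, 46, 47, 48, 49}; there are 42 of them.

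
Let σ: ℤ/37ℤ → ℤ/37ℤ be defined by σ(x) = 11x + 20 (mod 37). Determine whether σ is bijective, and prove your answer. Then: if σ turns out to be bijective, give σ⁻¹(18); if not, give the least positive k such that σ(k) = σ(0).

20

If σ(u) = σ(v), then 11u ≡ 11v (mod 37). Because gcd(11, 37) = 1, we may cancel 11 to get u ≡ v (mod 37).
We now compute 11⁻¹ mod 37 explicitly. Euclid's algorithm: 37 = 3·11 + 4, 11 = 2·4 + 3, 4 = 1·3 + 1; back-substituting gives 1 = 27·11 − 8·37, so 11⁻¹ ≡ 27 (mod 37).
For any y ∈ ℤ/37ℤ, x = 27(y − 20) mod 37 satisfies σ(x) = 11·27(y − 20) + 20 ≡ y (since 11·27 ≡ 1 mod 37). So every y has a preimage.
Thus σ is bijective.
Since σ is bijective, we find σ⁻¹(18): we need 11x ≡ 18 − 20 ≡ 35 (mod 37). Using 11⁻¹ = 27: x ≡ 27·35 = 945 = 25·37 + 20, so x = 20.
Check: σ(20) = 11·20 + 20 = 240 = 6·37 + 18 ≡ 18 (mod 37).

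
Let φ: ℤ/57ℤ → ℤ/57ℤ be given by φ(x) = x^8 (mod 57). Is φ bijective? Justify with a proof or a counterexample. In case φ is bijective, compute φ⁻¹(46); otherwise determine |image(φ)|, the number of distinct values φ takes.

20

φ(8): Repeated squaring mod 57: 8^1 ≡ 8, 8^2 ≡ 8² = 64 ≡ 7, 8^4 ≡ 7² = 49, 8^8 ≡ 49² = 2401 ≡ 7. So 8^8 ≡ 7 (mod 57).
φ(11): Repeated squaring mod 57: 11^1 ≡ 11, 11^2 ≡ 11² = 121 ≡ 7, 11^4 ≡ 7² = 49, 11^8 ≡ 49² = 2401 ≡ 7. So 11^8 ≡ 7 (mod 57).
So φ(8) = φ(11) = 7 while 8 ≠ 11, so φ is not injective, hence not bijective.
Since φ is not bijective, we determine |image(φ)|. Computing x^8 mod 57 for each x (by repeated squaring, reducing mod 57 at every step), the values φ(0), φ(1), …, φ(56) are: 0, 1, 28, 6, 43, 4, 54, 49, 7, 36, 55, 7, 30, 16, 4, 24, 25, 28, 39, 19, 1, 9, 25, 43, 42, 16, 49, 45, 55, 55, 45, 49, 16, 42, 43, 25, 9, 1, 19, 39, 28, 25, 24, 4, 16, 30, 7, 55, 36, 7, 49, 54, 4, 43, 6, 28, 1.
The distinct values are {0, 1, 4, 6, 7, 9, 16, 19, 24, 25, 28, 30, 36, 39, 42, 43, 45, 49, 54, 55}; there are 20 of them.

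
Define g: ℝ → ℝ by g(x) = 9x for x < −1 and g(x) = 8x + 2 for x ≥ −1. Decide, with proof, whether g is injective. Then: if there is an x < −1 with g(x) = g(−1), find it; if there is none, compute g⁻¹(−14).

-14/9

Both pieces are strictly increasing (slopes 9 and 8), so each is injective on its own interval.
The left piece maps (−∞, −1) onto (−∞, −9); the right piece maps [−1, ∞) onto [−6, ∞).
These images are disjoint, so no value is attained by both pieces. So g is injective.
Because the two images are disjoint, no x < −1 has g(x) = g(−1), so we compute g⁻¹(−14): −14 lies in (−∞, −9), so solve 9x = −14: x = (−14 − 0)/9 = −14/9.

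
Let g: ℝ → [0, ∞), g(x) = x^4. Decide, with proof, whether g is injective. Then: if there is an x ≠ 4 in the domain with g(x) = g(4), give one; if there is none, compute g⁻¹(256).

g(4) = 256 = (−4)^4 = g(−4) (since 4 is even), with 4 ≠ −4. So g is not injective.
For the follow-up, such an x exists: taking x = −4 ∈ ℝ gives g(−4) = 256 = g(4) with −4 ≠ 4.

-4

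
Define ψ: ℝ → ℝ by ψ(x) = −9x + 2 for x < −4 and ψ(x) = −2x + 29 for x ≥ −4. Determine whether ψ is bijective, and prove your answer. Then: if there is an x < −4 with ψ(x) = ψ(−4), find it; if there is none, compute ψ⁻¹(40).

Both pieces are strictly decreasing (slopes −9 and −2), so each is injective on its own interval.
The left piece maps (−∞, −4) onto (38, ∞); the right piece maps [−4, ∞) onto (−∞, 37].
The images leave a gap (38 has no preimage), so ψ is not surjective, hence not bijective.
Because the two images are disjoint, no x < −4 has ψ(x) = ψ(−4), so we compute ψ⁻¹(40): 40 lies in (38, ∞), so solve −9x + 2 = 40: x = (40 − 2)/(−9) = −38/9.

-38/9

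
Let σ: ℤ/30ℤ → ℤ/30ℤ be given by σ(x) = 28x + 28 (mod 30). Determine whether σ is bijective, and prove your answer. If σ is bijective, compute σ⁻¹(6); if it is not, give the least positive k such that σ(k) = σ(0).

We have gcd(28, 30) = 2 > 1. Taking u = 0 and v = 15: σ(0) = 28 and σ(15) = 28·15 + 28 = 448 ≡ 28 (mod 30).
So σ(0) = σ(15) while 0 ≠ 15, therefore σ is not injective, hence not bijective.
Since σ is not bijective, we find the least positive k with σ(k) = σ(0): this means 28k ≡ 0 (mod 30), i.e. 30 ∣ 28k. Since gcd(28, 30) = 2, dividing through by 2 this holds exactly when 15 ∣ 14k, and as gcd(14, 15) = 1, exactly when 15 ∣ k.
The smallest positive such k is 15.

15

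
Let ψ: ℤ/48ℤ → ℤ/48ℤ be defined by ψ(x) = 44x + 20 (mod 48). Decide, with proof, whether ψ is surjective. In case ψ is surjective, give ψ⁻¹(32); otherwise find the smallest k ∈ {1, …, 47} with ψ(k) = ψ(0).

12

Recall that surjectivity means every element of the codomain has a preimage under ψ.
Since gcd(44, 48) = 4, we have 44x ≡ 0 (mod 4) for all x, so ψ(x) ≡ 0 (mod 4).
But 1 ≢ 0 (mod 4), so 1 ∈ ℤ/48ℤ has no preimage. Hence ψ is not surjective.
Since ψ is not surjective, we find the least positive k with ψ(k) = ψ(0): this means 44k ≡ 0 (mod 48), i.e. 48 ∣ 44k. Since gcd(44, 48) = 4, dividing through by 4 this holds exactly when 12 ∣ 11k, and as gcd(11, 12) = 1, exactly when 12 ∣ k.
The smallest positive such k is 12.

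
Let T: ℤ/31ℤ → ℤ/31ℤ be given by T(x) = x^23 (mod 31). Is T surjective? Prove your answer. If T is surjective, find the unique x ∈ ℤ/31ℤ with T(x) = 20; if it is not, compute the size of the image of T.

Since 31 is prime, the nonzero elements of ℤ/31ℤ form a cyclic group of order 30.
As gcd(23, 30) = 1, raising to the 23rd power is a bijection on this group: if x_1^23 ≡ x_2^23 then (x_1x_2^{−1})^23 = 1, and the only element of order dividing gcd(23, 30) = 1 is 1, so x_1 = x_2.
With T(0) = 0 this makes T injective on all of ℤ/31ℤ, hence bijective (finite equal-size domain and codomain). In particular T is surjective.
Since T is surjective, we find the preimage of 20. The inverse of x ↦ x^23 on (ℤ/31ℤ)^× is x ↦ x^17, because 23·17 = 391 = 13·30 + 1 ≡ 1 (mod 30) and x^{30} = 1 for x ≠ 0 (Fermat). So T⁻¹(20) = 20^17 mod 31.
Repeated squaring mod 31: 20^1 ≡ 20, 20^2 ≡ 20² = 400 ≡ 28, 20^4 ≡ 28² = 784 ≡ 9, 20^8 ≡ 9² = 81 ≡ 19, 20^16 ≡ 19² = 361 ≡ 20. Since 17 = 16 + 1, 20^17 ≡ 20·20: 20·20 = 400 ≡ 28. So 20^17 ≡ 28 (mod 31).
Hence T⁻¹(20) = 28.

28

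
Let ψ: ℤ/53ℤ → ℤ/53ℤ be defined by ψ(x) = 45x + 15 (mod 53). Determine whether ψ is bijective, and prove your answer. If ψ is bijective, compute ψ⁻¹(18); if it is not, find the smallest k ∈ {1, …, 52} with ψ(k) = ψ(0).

If ψ(x_1) = ψ(x_2), then 45x_1 ≡ 45x_2 (mod 53). Because gcd(45, 53) = 1, we may cancel 45 to get x_1 ≡ x_2 (mod 53).
We now compute 45⁻¹ mod 53 explicitly. Euclid's algorithm: 53 = 1·45 + 8, 45 = 5·8 + 5, 8 = 1·5 + 3, 5 = 1·3 + 2, 3 = 1·2 + 1; back-substituting gives 1 = 33·45 − 28·53, so 45⁻¹ ≡ 33 (mod 53).
For any y ∈ ℤ/53ℤ, x = 33(y − 15) mod 53 satisfies ψ(x) = 45·33(y − 15) + 15 ≡ y (since 45·33 ≡ 1 mod 53). So every y has a preimage.
Hence ψ is bijective.
Since ψ is bijective, we find ψ⁻¹(18): we need 45x ≡ 18 − 15 ≡ 3 (mod 53). Using 45⁻¹ = 33: x ≡ 33·3 = 99 = 1·53 + 46, so x = 46.
Check: ψ(46) = 45·46 + 15 = 2085 = 39·53 + 18 ≡ 18 (mod 53).

46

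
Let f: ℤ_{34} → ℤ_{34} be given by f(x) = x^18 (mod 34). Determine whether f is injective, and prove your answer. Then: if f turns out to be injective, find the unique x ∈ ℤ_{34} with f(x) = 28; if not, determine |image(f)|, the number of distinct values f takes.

f(16): Repeated squaring mod 34: 16^1 ≡ 16, 16^2 ≡ 16² = 256 ≡ 18, 16^4 ≡ 18² = 324 ≡ 18, 16^8 ≡ 18² = 324 ≡ 18, 16^16 ≡ 18² = 324 ≡ 18. Since 18 = 16 + 2, 16^18 ≡ 18·18: 18·18 = 324 ≡ 18. So 16^18 ≡ 18 (mod 34).
f(18): Repeated squaring mod 34: 18^1 ≡ 18, 18^2 ≡ 18² = 324 ≡ 18, 18^4 ≡ 18² = 324 ≡ 18, 18^8 ≡ 18² = 324 ≡ 18, 18^16 ≡ 18² = 324 ≡ 18. Since 18 = 16 + 2, 18^18 ≡ 18·18: 18·18 = 324 ≡ 18. So 18^18 ≡ 18 (mod 34).
So f(16) = f(18) = 18 while 16 ≠ 18, hence f is not injective.
Since f is not injective, we determine |image(f)|. Computing x^18 mod 34 for each x (by repeated squaring, reducing mod 34 at every step), the values f(0), f(1), …, f(33) are: 0, 1, 4, 9, 16, 25, 2, 15, 30, 13, 32, 19, 8, 33, 26, 21, 18, 17, 18, 21, 26, 33, 8, 19, 32, 13, 30, 15, 2, 25, 16, 9, 4, 1.
The distinct values are {0, 1, 2, 4, 8, 9, 13, 15, 16, 17, 18, 19, 21, 25, 26, 30, 32, 33}; there are 18 of them.

18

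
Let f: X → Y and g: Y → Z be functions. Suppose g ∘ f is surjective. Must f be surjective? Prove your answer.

No. Take X = {0, 1, 2}, Y = {0, 1, 2, 3, 4, 5}, Z = {0}, f(a) = 0 for every a ∈ X, and g(b) = 0 for every b ∈ Y.
Then g ∘ f is surjective onto {0}, but 5 ∈ Y has no preimage under f, so f is not surjective.

not surjective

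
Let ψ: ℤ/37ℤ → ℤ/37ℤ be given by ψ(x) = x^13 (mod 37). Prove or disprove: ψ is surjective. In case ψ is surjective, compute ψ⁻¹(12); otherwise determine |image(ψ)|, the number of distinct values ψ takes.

9

Since 37 is prime, the nonzero elements of ℤ/37ℤ form a cyclic group of order 36.
As gcd(13, 36) = 1, raising to the 13th power is a bijection on this group: if u^13 ≡ v^13 then (uv^{−1})^13 = 1, and the only element of order dividing gcd(13, 36) = 1 is 1, so u = v.
With ψ(0) = 0 this makes ψ injective on all of ℤ/37ℤ, hence bijective (finite equal-size domain and codomain). In particular ψ is surjective.
Since ψ is surjective, we find the preimage of 12. The inverse of x ↦ x^13 on (ℤ/37ℤ)^× is x ↦ x^25, because 13·25 = 325 = 9·36 + 1 ≡ 1 (mod 36) and x^{36} = 1 for x ≠ 0 (Fermat). So ψ⁻¹(12) = 12^25 mod 37.
Repeated squaring mod 37: 12^1 ≡ 12, 12^2 ≡ 12² = 144 ≡ 33, 12^4 ≡ 33² = 1089 ≡ 16, 12^8 ≡ 16² = 256 ≡ 34, 12^16 ≡ 34² = 1156 ≡ 9. Since 25 = 16 + 8 + 1, 12^25 ≡ 9·34·12: 9·34 = 306 ≡ 10, then 10·12 = 120 ≡ 9. So 12^25 ≡ 9 (mod 37).
Hence ψ⁻¹(12) = 9.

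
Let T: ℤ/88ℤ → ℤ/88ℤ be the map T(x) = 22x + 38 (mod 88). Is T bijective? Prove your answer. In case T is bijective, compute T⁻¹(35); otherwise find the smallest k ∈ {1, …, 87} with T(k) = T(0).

4

By definition, injectivity means: for all s, t in the domain, T(s) = T(t) implies s = t.
We have gcd(22, 88) = 22 > 1. Taking s = 0 and t = 4: T(0) = 38 and T(4) = 22·4 + 38 = 126 ≡ 38 (mod 88).
So T(0) = T(4) while 0 ≠ 4, so T is not injective, hence not bijective.
Since T is not bijective, we find the least positive k with T(k) = T(0): this means 22k ≡ 0 (mod 88), i.e. 88 ∣ 22k. Since gcd(22, 88) = 22, dividing through by 22 this holds exactly when 4 ∣ k.
The smallest positive such k is 4.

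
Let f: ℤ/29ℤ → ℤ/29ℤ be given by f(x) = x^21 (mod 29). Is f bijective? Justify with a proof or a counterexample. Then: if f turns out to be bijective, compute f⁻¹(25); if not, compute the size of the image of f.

5

f(2): Repeated squaring mod 29: 2^1 ≡ 2, 2^2 ≡ 2² = 4, 2^4 ≡ 4² = 16, 2^8 ≡ 16² = 256 ≡ 24, 2^16 ≡ 24² = 576 ≡ 25. Since 21 = 16 + 4 + 1, 2^21 ≡ 25·16·2: 25·16 = 400 ≡ 23, then 23·2 = 46 ≡ 17. So 2^21 ≡ 17 (mod 29).
f(3): Repeated squaring mod 29: 3^1 ≡ 3, 3^2 ≡ 3² = 9, 3^4 ≡ 9² = 81 ≡ 23, 3^8 ≡ 23² = 529 ≡ 7, 3^16 ≡ 7² = 49 ≡ 20. Since 21 = 16 + 4 + 1, 3^21 ≡ 20·23·3: 20·23 = 460 ≡ 25, then 25·3 = 75 ≡ 17. So 3^21 ≡ 17 (mod 29).
So f(2) = f(3) = 17 while 2 ≠ 3, so f is not injective, hence not bijective.
Since f is not bijective, we determine |image(f)|. Computing x^21 mod 29 for each x (by repeated squaring, reducing mod 29 at every step), the values f(0), f(1), …, f(28) are: 0, 1, 17, 17, 28, 28, 28, 1, 12, 28, 12, 17, 12, 28, 17, 12, 1, 17, 12, 17, 1, 17, 28, 1, 1, 1, 12, 12, 28.
The distinct values are {0, 1, 12, 17, 28}; there are 5 of them.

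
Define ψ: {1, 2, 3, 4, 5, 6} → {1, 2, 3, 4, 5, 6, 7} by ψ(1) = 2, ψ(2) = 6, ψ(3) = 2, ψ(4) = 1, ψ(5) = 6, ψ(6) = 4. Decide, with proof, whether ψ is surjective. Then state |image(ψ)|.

4

No element maps to 3, so ψ is not surjective.
The image of ψ is {1, 2, 4, 6}, which has 4 elements.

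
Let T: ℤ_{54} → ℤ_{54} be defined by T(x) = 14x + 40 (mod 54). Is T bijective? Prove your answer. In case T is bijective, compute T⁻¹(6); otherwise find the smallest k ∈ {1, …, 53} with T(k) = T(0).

Recall that injectivity means: for all x_1, x_2 in the domain, T(x_1) = T(x_2) implies x_1 = x_2.
We have gcd(14, 54) = 2 > 1. Taking x_1 = 0 and x_2 = 27: T(0) = 40 and T(27) = 14·27 + 40 = 418 ≡ 40 (mod 54).
So T(0) = T(27) while 0 ≠ 27, hence T is not injective, hence not bijective.
Since T is not bijective, we find the least positive k with T(k) = T(0): this means 14k ≡ 0 (mod 54), i.e. 54 ∣ 14k. Since gcd(14, 54) = 2, dividing through by 2 this holds exactly when 27 ∣ 7k, and as gcd(7, 27) = 1, exactly when 27 ∣ k.
The smallest positive such k is 27.

27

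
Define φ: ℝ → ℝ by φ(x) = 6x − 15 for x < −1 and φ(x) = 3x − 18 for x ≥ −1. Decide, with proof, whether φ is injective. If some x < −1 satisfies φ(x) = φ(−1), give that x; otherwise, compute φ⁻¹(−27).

Both pieces are strictly increasing (slopes 6 and 3), so each is injective on its own interval.
The left piece maps (−∞, −1) onto (−∞, −21); the right piece maps [−1, ∞) onto [−21, ∞).
These images are disjoint, so no value is attained by both pieces. So φ is injective.
Because the two images are disjoint, no x < −1 has φ(x) = φ(−1), so we compute φ⁻¹(−27): −27 lies in (−∞, −21), so solve 6x − 15 = −27: x = (−27 + 15)/6 = −2.

-2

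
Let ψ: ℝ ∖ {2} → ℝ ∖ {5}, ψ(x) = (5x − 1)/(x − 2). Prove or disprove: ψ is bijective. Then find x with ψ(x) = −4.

Suppose ψ(u) = ψ(v). Cross-multiplying: (5u − 1)(v − 2) = (5v − 1)(u − 2).
Expanding both sides and cancelling the symmetric terms leaves −9·(u − v) = 0. Since −9 ≠ 0, u = v. Therefore ψ is injective.
For any y ≠ 5, solving y(x − 2) = 5x − 1 for x gives a well-defined x ≠ 2. So ψ is surjective.
So ψ is bijective.
Solving ψ(x) = −4: cross-multiplying gives 5x − 1 = −4(x − 2), which rearranges to 9x = 9, so x = 1.

1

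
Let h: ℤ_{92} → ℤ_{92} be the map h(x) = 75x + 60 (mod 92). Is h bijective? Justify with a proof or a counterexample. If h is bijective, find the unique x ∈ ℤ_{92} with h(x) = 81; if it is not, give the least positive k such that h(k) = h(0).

15

By definition, h is injective if h(u) = h(v) implies u = v.
If h(u) = h(v), then 75u ≡ 75v (mod 92). Because gcd(75, 92) = 1, we may cancel 75 to get u ≡ v (mod 92).
We now compute 75⁻¹ mod 92 explicitly. Euclid's algorithm: 92 = 1·75 + 17, 75 = 4·17 + 7, 17 = 2·7 + 3, 7 = 2·3 + 1; back-substituting gives 1 = 27·75 − 22·92, so 75⁻¹ ≡ 27 (mod 92).
Then y ↦ 27(y − 60) is a two-sided inverse to h, so every y ∈ ℤ_{92} has a preimage.
So h is bijective.
Since h is bijective, we compute h⁻¹(81): solve 75x + 60 ≡ 81 (mod 92), i.e. 75x ≡ 21 (mod 92).
Multiplying by 75⁻¹ = 27 gives x ≡ 27·21 = 567 = 6·92 + 15 ≡ 15 (mod 92).
Check: h(15) = 75·15 + 60 = 1185 = 12·92 + 81 ≡ 81 (mod 92).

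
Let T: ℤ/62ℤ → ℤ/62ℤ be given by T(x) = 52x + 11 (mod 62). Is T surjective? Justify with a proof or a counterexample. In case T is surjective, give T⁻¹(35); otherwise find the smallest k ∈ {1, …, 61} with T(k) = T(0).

Recall: T is surjective if every y in the codomain equals T(x) for some x in the domain.
Since gcd(52, 62) = 2, we have 52x ≡ 0 (mod 2) for all x, so T(x) ≡ 1 (mod 2).
But 0 ≢ 1 (mod 2), so 0 ∈ ℤ/62ℤ has no preimage. Thus T is not surjective.
Since T is not surjective, we find the least positive k with T(k) = T(0): this means 52k ≡ 0 (mod 62), i.e. 62 ∣ 52k. Since gcd(52, 62) = 2, dividing through by 2 this holds exactly when 31 ∣ 26k, and as gcd(26, 31) = 1, exactly when 31 ∣ k.
The smallest positive such k is 31.

31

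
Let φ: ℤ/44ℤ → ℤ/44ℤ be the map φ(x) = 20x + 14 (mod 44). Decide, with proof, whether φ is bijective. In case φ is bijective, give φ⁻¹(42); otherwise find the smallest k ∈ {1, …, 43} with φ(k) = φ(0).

11

We have gcd(20, 44) = 4 > 1. Taking s = 0 and t = 11: φ(0) = 14 and φ(11) = 20·11 + 14 = 234 ≡ 14 (mod 44).
So φ(0) = φ(11) while 0 ≠ 11, thus φ is not injective, hence not bijective.
Since φ is not bijective, we find the least positive k with φ(k) = φ(0): this means 20k ≡ 0 (mod 44), i.e. 44 ∣ 20k. Since gcd(20, 44) = 4, dividing through by 4 this holds exactly when 11 ∣ 5k, and as gcd(5, 11) = 1, exactly when 11 ∣ k.
The smallest positive such k is 11.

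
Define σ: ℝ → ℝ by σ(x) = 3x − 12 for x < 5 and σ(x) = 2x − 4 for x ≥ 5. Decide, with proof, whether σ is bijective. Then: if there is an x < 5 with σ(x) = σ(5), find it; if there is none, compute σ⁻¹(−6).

2

Both pieces are strictly increasing (slopes 3 and 2), so each is injective on its own interval.
The left piece maps (−∞, 5) onto (−∞, 3); the right piece maps [5, ∞) onto [6, ∞).
The images leave a gap (3 has no preimage), so σ is not surjective, hence not bijective.
Because the two images are disjoint, no x < 5 has σ(x) = σ(5), so we compute σ⁻¹(−6): −6 lies in (−∞, 3), so solve 3x − 12 = −6: x = (−6 + 12)/3 = 2.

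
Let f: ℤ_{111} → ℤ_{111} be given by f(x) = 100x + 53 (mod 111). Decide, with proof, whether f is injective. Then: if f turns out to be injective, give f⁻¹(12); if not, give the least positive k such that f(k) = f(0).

34

If f(x_1) = f(x_2), then 100x_1 ≡ 100x_2 (mod 111). Because gcd(100, 111) = 1, we may cancel 100 to get x_1 ≡ x_2 (mod 111).
Therefore f is injective.
We now compute 100⁻¹ mod 111 explicitly. Euclid's algorithm: 111 = 1·100 + 11, 100 = 9·11 + 1; back-substituting gives 1 = 10·100 − 9·111, so 100⁻¹ ≡ 10 (mod 111).
Since f is injective, we compute f⁻¹(12): solve 100x + 53 ≡ 12 (mod 111), i.e. 100x ≡ 70 (mod 111).
Multiplying by 100⁻¹ = 10 gives x ≡ 10·70 = 700 = 6·111 + 34 ≡ 34 (mod 111).
Check: f(34) = 100·34 + 53 = 3453 = 31·111 + 12 ≡ 12 (mod 111).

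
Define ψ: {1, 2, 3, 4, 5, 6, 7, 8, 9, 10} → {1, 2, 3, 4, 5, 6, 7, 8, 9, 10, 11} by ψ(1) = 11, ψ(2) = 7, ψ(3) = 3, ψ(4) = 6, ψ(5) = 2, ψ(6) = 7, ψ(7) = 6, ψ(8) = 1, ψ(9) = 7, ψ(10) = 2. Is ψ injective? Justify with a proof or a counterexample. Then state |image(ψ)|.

6

ψ(2) = 7 = ψ(6) with 2 ≠ 6, so ψ is not injective.
The image of ψ is {1, 2, 3, 6, 7, 11}, which has 6 elements.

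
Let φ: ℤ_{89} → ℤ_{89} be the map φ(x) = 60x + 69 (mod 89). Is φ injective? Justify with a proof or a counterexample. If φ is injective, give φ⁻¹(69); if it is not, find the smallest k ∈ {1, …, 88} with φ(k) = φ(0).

Recall that φ is injective when φ(u) = φ(v) forces u = v.
If φ(u) = φ(v), then 60u ≡ 60v (mod 89). Because gcd(60, 89) = 1, we may cancel 60 to get u ≡ v (mod 89).
So φ is injective.
We now compute 60⁻¹ mod 89 explicitly. Euclid's algorithm: 89 = 1·60 + 29, 60 = 2·29 + 2, 29 = 14·2 + 1; back-substituting gives 1 = 46·60 − 31·89, so 60⁻¹ ≡ 46 (mod 89).
Since φ is injective, we find φ⁻¹(69): we need 60x ≡ 69 − 69 ≡ 0 (mod 89). Using 60⁻¹ = 46: x ≡ 46·0 = 0, so x = 0.
Check: φ(0) = 60·0 + 69 = 69 ≡ 69 (mod 89).

0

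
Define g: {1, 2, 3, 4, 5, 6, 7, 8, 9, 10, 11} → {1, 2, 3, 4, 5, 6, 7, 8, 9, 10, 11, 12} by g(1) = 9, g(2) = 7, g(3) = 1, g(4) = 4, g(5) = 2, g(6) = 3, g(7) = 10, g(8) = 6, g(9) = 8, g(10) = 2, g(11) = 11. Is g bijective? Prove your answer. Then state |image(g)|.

g(5) = 2 = g(10) with 5 ≠ 10, so g is not injective, hence not bijective.
The image of g is {1, 2, 3, 4, 6, 7, 8, 9, 10, 11}, which has 10 elements.

10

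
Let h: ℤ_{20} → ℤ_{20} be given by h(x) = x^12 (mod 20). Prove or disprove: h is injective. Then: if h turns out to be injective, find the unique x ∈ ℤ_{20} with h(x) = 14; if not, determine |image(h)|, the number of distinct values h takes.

h(1) = 1^12 = 1.
h(3): Repeated squaring mod 20: 3^1 ≡ 3, 3^2 ≡ 3² = 9, 3^4 ≡ 9² = 81 ≡ 1, 3^8 ≡ 1² = 1. Since 12 = 8 + 4, 3^12 ≡ 1·1: 1·1 = 1. So 3^12 ≡ 1 (mod 20).
So h(1) = h(3) = 1 while 1 ≠ 3, so h is not injective.
Since h is not injective, we determine |image(h)|. Computing x^12 mod 20 for each x (by repeated squaring, reducing mod 20 at every step), the values h(0), h(1), …, h(19) are: 0, 1, 16, 1, 16, 5, 16, 1, 16, 1, 0, 1, 16, 1, 16, 5, 16, 1, 16, 1.
The distinct values are {0, 1, 5, 16}; there are 4 of them.

4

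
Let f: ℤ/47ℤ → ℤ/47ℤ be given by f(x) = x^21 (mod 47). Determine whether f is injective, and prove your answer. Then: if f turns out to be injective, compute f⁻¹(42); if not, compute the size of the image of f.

34

Since 47 is prime, the nonzero elements of ℤ/47ℤ form a cyclic group of order 46.
As gcd(21, 46) = 1, raising to the 21st power is a bijection on this group: if x_1^21 ≡ x_2^21 then (x_1x_2^{−1})^21 = 1, and the only element of order dividing gcd(21, 46) = 1 is 1, so x_1 = x_2.
With f(0) = 0 this makes f injective on all of ℤ/47ℤ, hence bijective (finite equal-size domain and codomain). In particular f is injective.
Since f is injective, we find the preimage of 42. The inverse of x ↦ x^21 on (ℤ/47ℤ)^× is x ↦ x^11, because 21·11 = 231 = 5·46 + 1 ≡ 1 (mod 46) and x^{46} = 1 for x ≠ 0 (Fermat). So f⁻¹(42) = 42^11 mod 47.
Repeated squaring mod 47: 42^1 ≡ 42, 42^2 ≡ 42² = 1764 ≡ 25, 42^4 ≡ 25² = 625 ≡ 14, 42^8 ≡ 14² = 196 ≡ 8. Since 11 = 8 + 2 + 1, 42^11 ≡ 8·25·42: 8·25 = 200 ≡ 12, then 12·42 = 504 ≡ 34. So 42^11 ≡ 34 (mod 47).
Hence f⁻¹(42) = 34.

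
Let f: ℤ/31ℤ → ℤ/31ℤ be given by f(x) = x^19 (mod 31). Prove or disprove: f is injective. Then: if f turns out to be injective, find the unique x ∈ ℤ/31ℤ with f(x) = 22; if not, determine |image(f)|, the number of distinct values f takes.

11

Since 31 is prime, the nonzero elements of ℤ/31ℤ form a cyclic group of order 30.
As gcd(19, 30) = 1, raising to the 19th power is a bijection on this group: if s^19 ≡ t^19 then (st^{−1})^19 = 1, and the only element of order dividing gcd(19, 30) = 1 is 1, so s = t.
With f(0) = 0 this makes f injective on all of ℤ/31ℤ, hence bijective (finite equal-size domain and codomain). In particular f is injective.
Since f is injective, we find the preimage of 22. The inverse of x ↦ x^19 on (ℤ/31ℤ)^× is x ↦ x^19, because 19·19 = 361 = 12·30 + 1 ≡ 1 (mod 30) and x^{30} = 1 for x ≠ 0 (Fermat). So f⁻¹(22) = 22^19 mod 31.
Repeated squaring mod 31: 22^1 ≡ 22, 22^2 ≡ 22² = 484 ≡ 19, 22^4 ≡ 19² = 361 ≡ 20, 22^8 ≡ 20² = 400 ≡ 28, 22^16 ≡ 28² = 784 ≡ 9. Since 19 = 16 + 2 + 1, 22^19 ≡ 9·19·22: 9·19 = 171 ≡ 16, then 16·22 = 352 ≡ 11. So 22^19 ≡ 11 (mod 31).
Hence f⁻¹(22) = 11.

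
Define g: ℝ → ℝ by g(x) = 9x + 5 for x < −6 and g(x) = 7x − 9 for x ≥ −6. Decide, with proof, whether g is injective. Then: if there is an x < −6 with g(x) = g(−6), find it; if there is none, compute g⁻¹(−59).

Both pieces are strictly increasing (slopes 9 and 7), so each is injective on its own interval.
The left piece maps (−∞, −6) onto (−∞, −49); the right piece maps [−6, ∞) onto [−51, ∞).
These images overlap. In particular g(−6) = −51 (right piece), and solving 9x + 5 = −51 on the left piece gives x = −56/9 < −6.
So g(−56/9) = g(−6) with −56/9 ≠ −6, and g is not injective. This x = −56/9 is the requested value below −6.

-56/9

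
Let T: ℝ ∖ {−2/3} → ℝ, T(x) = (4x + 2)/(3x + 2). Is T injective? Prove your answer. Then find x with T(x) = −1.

-4/7

Suppose T(x_1) = T(x_2). Cross-multiplying: (4x_1 + 2)(3x_2 + 2) = (4x_2 + 2)(3x_1 + 2).
Expanding both sides and cancelling the symmetric terms leaves 2·(x_1 − x_2) = 0. Since 2 ≠ 0, x_1 = x_2. So T is injective.
Solving T(x) = −1: cross-multiplying gives 4x + 2 = −1(3x + 2), which rearranges to 7x = −4, so x = −4/7.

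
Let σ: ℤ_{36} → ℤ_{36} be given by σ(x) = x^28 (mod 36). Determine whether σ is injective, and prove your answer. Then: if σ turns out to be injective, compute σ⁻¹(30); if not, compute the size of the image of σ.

8

σ(0) = 0^28 = 0.
σ(6): Repeated squaring mod 36: 6^1 ≡ 6, 6^2 ≡ 6² = 36 ≡ 0, 6^4 ≡ 0² = 0, 6^8 ≡ 0² = 0, 6^16 ≡ 0² = 0. Since 28 = 16 + 8 + 4, 6^28 ≡ 0·0·0: 0·0 = 0, then 0·0 = 0. So 6^28 ≡ 0 (mod 36).
So σ(0) = σ(6) = 0 while 0 ≠ 6, hence σ is not injective.
Since σ is not injective, we determine |image(σ)|. Computing x^28 mod 36 for each x (by repeated squaring, reducing mod 36 at every step), the values σ(0), σ(1), …, σ(35) are: 0, 1, 16, 9, 4, 13, 0, 25, 28, 9, 28, 25, 0, 13, 4, 9, 16, 1, 0, 1, 16, 9, 4, 13, 0, 25, 28, 9, 28, 25, 0, 13, 4, 9, 16, 1.
The distinct values are {0, 1, 4, 9, 13, 16, 25, 28}; there are 8 of them.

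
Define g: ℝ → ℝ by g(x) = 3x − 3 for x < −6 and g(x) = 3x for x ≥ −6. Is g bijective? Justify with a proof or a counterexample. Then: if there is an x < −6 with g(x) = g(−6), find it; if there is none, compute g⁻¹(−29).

Both pieces are strictly increasing (slopes 3 and 3), so each is injective on its own interval.
The left piece maps (−∞, −6) onto (−∞, −21); the right piece maps [−6, ∞) onto [−18, ∞).
The images leave a gap (−21 has no preimage), so g is not surjective, hence not bijective.
Because the two images are disjoint, no x < −6 has g(x) = g(−6), so we compute g⁻¹(−29): −29 lies in (−∞, −21), so solve 3x − 3 = −29: x = (−29 + 3)/3 = −26/3.

-26/3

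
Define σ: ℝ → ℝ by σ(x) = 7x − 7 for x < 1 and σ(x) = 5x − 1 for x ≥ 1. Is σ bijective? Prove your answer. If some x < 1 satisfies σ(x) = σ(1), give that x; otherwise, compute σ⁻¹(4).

Both pieces are strictly increasing (slopes 7 and 5), so each is injective on its own interval.
The left piece maps (−∞, 1) onto (−∞, 0); the right piece maps [1, ∞) onto [4, ∞).
The images leave a gap (0 has no preimage), so σ is not surjective, hence not bijective.
Because the two images are disjoint, no x < 1 has σ(x) = σ(1), so we compute σ⁻¹(4): 4 lies in [4, ∞), so solve 5x − 1 = 4: x = (4 + 1)/5 = 1.

1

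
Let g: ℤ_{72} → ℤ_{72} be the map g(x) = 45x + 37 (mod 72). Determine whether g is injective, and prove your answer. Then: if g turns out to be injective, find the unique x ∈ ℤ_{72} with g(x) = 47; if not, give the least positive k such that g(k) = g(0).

We have gcd(45, 72) = 9 > 1. Taking a = 0 and b = 8: g(0) = 37 and g(8) = 45·8 + 37 = 397 ≡ 37 (mod 72).
So g(0) = g(8) while 0 ≠ 8, hence g is not injective.
Since g is not injective, we find the least positive k with g(k) = g(0): this means 45k ≡ 0 (mod 72), i.e. 72 ∣ 45k. Since gcd(45, 72) = 9, dividing through by 9 this holds exactly when 8 ∣ 5k, and as gcd(5, 8) = 1, exactly when 8 ∣ k.
The smallest positive such k is 8.

8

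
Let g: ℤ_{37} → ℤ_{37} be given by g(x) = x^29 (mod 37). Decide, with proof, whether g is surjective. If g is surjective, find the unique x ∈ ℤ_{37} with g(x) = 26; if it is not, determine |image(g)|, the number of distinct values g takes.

10

Since 37 is prime, the nonzero elements of ℤ_{37} form a cyclic group of order 36.
As gcd(29, 36) = 1, raising to the 29th power is a bijection on this group: if s^29 ≡ t^29 then (st^{−1})^29 = 1, and the only element of order dividing gcd(29, 36) = 1 is 1, so s = t.
With g(0) = 0 this makes g injective on all of ℤ_{37}, hence bijective (finite equal-size domain and codomain). In particular g is surjective.
Since g is surjective, we find the preimage of 26. The inverse of x ↦ x^29 on (ℤ_{37})^× is x ↦ x^5, because 29·5 = 145 = 4·36 + 1 ≡ 1 (mod 36) and x^{36} = 1 for x ≠ 0 (Fermat). So g⁻¹(26) = 26^5 mod 37.
Repeated squaring mod 37: 26^1 ≡ 26, 26^2 ≡ 26² = 676 ≡ 10, 26^4 ≡ 10² = 100 ≡ 26. Since 5 = 4 + 1, 26^5 ≡ 26·26: 26·26 = 676 ≡ 10. So 26^5 ≡ 10 (mod 37).
Hence g⁻¹(26) = 10.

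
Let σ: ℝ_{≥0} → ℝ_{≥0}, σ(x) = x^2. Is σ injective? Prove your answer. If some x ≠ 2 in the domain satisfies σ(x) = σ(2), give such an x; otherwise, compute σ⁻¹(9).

On ℝ_{≥0}, x ↦ x^2 is strictly increasing, so σ(u) = σ(v) forces u = v. So σ is injective.
Since x ↦ x^2 is strictly increasing on ℝ_{≥0}, it is injective there, so no x ≠ 2 in the domain has σ(x) = σ(2). We therefore compute σ⁻¹(9) = 9^{1/2} = 3 (indeed 3^2 = 9).

3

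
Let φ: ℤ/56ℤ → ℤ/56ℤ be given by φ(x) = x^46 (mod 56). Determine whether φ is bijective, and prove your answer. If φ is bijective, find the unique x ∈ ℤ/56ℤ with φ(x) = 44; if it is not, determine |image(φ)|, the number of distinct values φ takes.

8

φ(6): Repeated squaring mod 56: 6^1 ≡ 6, 6^2 ≡ 6² = 36, 6^4 ≡ 36² = 1296 ≡ 8, 6^8 ≡ 8² = 64 ≡ 8, 6^16 ≡ 8² = 64 ≡ 8, 6^32 ≡ 8² = 64 ≡ 8. Since 46 = 32 + 8 + 4 + 2, 6^46 ≡ 8·8·8·36: 8·8 = 64 ≡ 8, then 8·8 = 64 ≡ 8, then 8·36 = 288 ≡ 8. So 6^46 ≡ 8 (mod 56).
φ(8): Repeated squaring mod 56: 8^1 ≡ 8, 8^2 ≡ 8² = 64 ≡ 8, 8^4 ≡ 8² = 64 ≡ 8, 8^8 ≡ 8² = 64 ≡ 8, 8^16 ≡ 8² = 64 ≡ 8, 8^32 ≡ 8² = 64 ≡ 8. Since 46 = 32 + 8 + 4 + 2, 8^46 ≡ 8·8·8·8: 8·8 = 64 ≡ 8, then 8·8 = 64 ≡ 8, then 8·8 = 64 ≡ 8. So 8^46 ≡ 8 (mod 56).
So φ(6) = φ(8) = 8 while 6 ≠ 8, thus φ is not injective, hence not bijective.
Since φ is not bijective, we determine |image(φ)|. Computing x^46 mod 56 for each x (by repeated squaring, reducing mod 56 at every step), the values φ(0), φ(1), …, φ(55) are: 0, 1, 16, 25, 32, 9, 8, 49, 8, 9, 32, 25, 16, 1, 0, 1, 16, 25, 32, 9, 8, 49, 8, 9, 32, 25, 16, 1, 0, 1, 16, 25, 32, 9, 8, 49, 8, 9, 32, 25, 16, 1, 0, 1, 16, 25, 32, 9, 8, 49, 8, 9, 32, 25, 16, 1.
The distinct values are {0, 1, 8, 9, 16, 25, 32, 49}; there are 8 of them.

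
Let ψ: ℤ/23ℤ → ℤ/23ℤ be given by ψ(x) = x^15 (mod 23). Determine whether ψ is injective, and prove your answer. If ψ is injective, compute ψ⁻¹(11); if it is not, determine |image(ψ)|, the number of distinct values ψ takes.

20

Since 23 is prime, the nonzero elements of ℤ/23ℤ form a cyclic group of order 22.
As gcd(15, 22) = 1, raising to the 15th power is a bijection on this group: if a^15 ≡ b^15 then (ab^{−1})^15 = 1, and the only element of order dividing gcd(15, 22) = 1 is 1, so a = b.
With ψ(0) = 0 this makes ψ injective on all of ℤ/23ℤ, hence bijective (finite equal-size domain and codomain). In particular ψ is injective.
Since ψ is injective, we find the preimage of 11. The inverse of x ↦ x^15 on (ℤ/23ℤ)^× is x ↦ x^3, because 15·3 = 45 = 2·22 + 1 ≡ 1 (mod 22) and x^{22} = 1 for x ≠ 0 (Fermat). So ψ⁻¹(11) = 11^3 mod 23.
Repeated squaring mod 23: 11^1 ≡ 11, 11^2 ≡ 11² = 121 ≡ 6. Since 3 = 2 + 1, 11^3 ≡ 6·11: 6·11 = 66 ≡ 20. So 11^3 ≡ 20 (mod 23).
Hence ψ⁻¹(11) = 20.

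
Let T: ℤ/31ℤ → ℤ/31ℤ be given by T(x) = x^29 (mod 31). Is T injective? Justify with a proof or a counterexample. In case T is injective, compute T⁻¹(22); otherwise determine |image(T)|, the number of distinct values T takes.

Since 31 is prime, the nonzero elements of ℤ/31ℤ form a cyclic group of order 30.
As gcd(29, 30) = 1, raising to the 29th power is a bijection on this group: if u^29 ≡ v^29 then (uv^{−1})^29 = 1, and the only element of order dividing gcd(29, 30) = 1 is 1, so u = v.
With T(0) = 0 this makes T injective on all of ℤ/31ℤ, hence bijective (finite equal-size domain and codomain). In particular T is injective.
Since T is injective, we find the preimage of 22. The inverse of x ↦ x^29 on (ℤ/31ℤ)^× is x ↦ x^29, because 29·29 = 841 = 28·30 + 1 ≡ 1 (mod 30) and x^{30} = 1 for x ≠ 0 (Fermat). So T⁻¹(22) = 22^29 mod 31.
Repeated squaring mod 31: 22^1 ≡ 22, 22^2 ≡ 22² = 484 ≡ 19, 22^4 ≡ 19² = 361 ≡ 20, 22^8 ≡ 20² = 400 ≡ 28, 22^16 ≡ 28² = 784 ≡ 9. Since 29 = 16 + 8 + 4 + 1, 22^29 ≡ 9·28·20·22: 9·28 = 252 ≡ 4, then 4·20 = 80 ≡ 18, then 18·22 = 396 ≡ 24. So 22^29 ≡ 24 (mod 31).
Hence T⁻¹(22) = 24.

24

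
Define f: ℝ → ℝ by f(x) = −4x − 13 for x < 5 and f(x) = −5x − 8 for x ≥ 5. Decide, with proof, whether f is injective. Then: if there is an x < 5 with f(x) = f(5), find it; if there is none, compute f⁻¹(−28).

15/4

Both pieces are strictly decreasing (slopes −4 and −5), so each is injective on its own interval.
The left piece maps (−∞, 5) onto (−33, ∞); the right piece maps [5, ∞) onto (−∞, −33].
These images are disjoint, so no value is attained by both pieces. Thus f is injective.
Because the two images are disjoint, no x < 5 has f(x) = f(5), so we compute f⁻¹(−28): −28 lies in (−33, ∞), so solve −4x − 13 = −28: x = (−28 + 13)/(−4) = 15/4.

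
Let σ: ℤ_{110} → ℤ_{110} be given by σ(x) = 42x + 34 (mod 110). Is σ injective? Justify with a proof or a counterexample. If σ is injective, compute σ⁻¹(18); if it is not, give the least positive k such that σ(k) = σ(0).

Recall that σ is injective if σ(u) = σ(v) implies u = v.
We have gcd(42, 110) = 2 > 1. Taking u = 0 and v = 55: σ(0) = 34 and σ(55) = 42·55 + 34 = 2344 ≡ 34 (mod 110).
So σ(0) = σ(55) while 0 ≠ 55, hence σ is not injective.
Since σ is not injective, we find the least positive k with σ(k) = σ(0): this means 42k ≡ 0 (mod 110), i.e. 110 ∣ 42k. Since gcd(42, 110) = 2, dividing through by 2 this holds exactly when 55 ∣ 21k, and as gcd(21, 55) = 1, exactly when 55 ∣ k.
The smallest positive such k is 55.

55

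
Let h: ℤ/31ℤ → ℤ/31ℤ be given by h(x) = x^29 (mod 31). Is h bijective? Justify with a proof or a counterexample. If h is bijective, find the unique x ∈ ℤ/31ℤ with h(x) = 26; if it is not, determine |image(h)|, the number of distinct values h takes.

6

Since 31 is prime, the nonzero elements of ℤ/31ℤ form a cyclic group of order 30.
As gcd(29, 30) = 1, raising to the 29th power is a bijection on this group: if u^29 ≡ v^29 then (uv^{−1})^29 = 1, and the only element of order dividing gcd(29, 30) = 1 is 1, so u = v.
With h(0) = 0 this makes h injective on all of ℤ/31ℤ, hence bijective (finite equal-size domain and codomain). In particular h is bijective.
Since h is bijective, we find the preimage of 26. The inverse of x ↦ x^29 on (ℤ/31ℤ)^× is x ↦ x^29, because 29·29 = 841 = 28·30 + 1 ≡ 1 (mod 30) and x^{30} = 1 for x ≠ 0 (Fermat). So h⁻¹(26) = 26^29 mod 31.
Repeated squaring mod 31: 26^1 ≡ 26, 26^2 ≡ 26² = 676 ≡ 25, 26^4 ≡ 25² = 625 ≡ 5, 26^8 ≡ 5² = 25, 26^16 ≡ 25² = 625 ≡ 5. Since 29 = 16 + 8 + 4 + 1, 26^29 ≡ 5·25·5·26: 5·25 = 125 ≡ 1, then 1·5 = 5, then 5·26 = 130 ≡ 6. So 26^29 ≡ 6 (mod 31).
Hence h⁻¹(26) = 6.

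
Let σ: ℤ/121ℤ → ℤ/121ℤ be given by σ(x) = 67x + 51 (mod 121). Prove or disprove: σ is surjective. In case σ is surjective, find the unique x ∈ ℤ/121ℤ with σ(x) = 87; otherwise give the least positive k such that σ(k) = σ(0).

Since gcd(67, 121) = 1, 67 is invertible modulo 121. Euclid's algorithm: 121 = 1·67 + 54, 67 = 1·54 + 13, 54 = 4·13 + 2, 13 = 6·2 + 1; back-substituting gives 1 = 56·67 − 31·121, so 67⁻¹ ≡ 56 (mod 121).
For any y ∈ ℤ/121ℤ, x = 56(y − 51) mod 121 satisfies σ(x) = 67·56(y − 51) + 51 ≡ y (since 67·56 ≡ 1 mod 121). So every y has a preimage.
Thus σ is surjective.
Since σ is surjective, we find σ⁻¹(87): we need 67x ≡ 87 − 51 ≡ 36 (mod 121). Using 67⁻¹ = 56: x ≡ 56·36 = 2016 = 16·121 + 80, so x = 80.
Check: σ(80) = 67·80 + 51 = 5411 = 44·121 + 87 ≡ 87 (mod 121).

80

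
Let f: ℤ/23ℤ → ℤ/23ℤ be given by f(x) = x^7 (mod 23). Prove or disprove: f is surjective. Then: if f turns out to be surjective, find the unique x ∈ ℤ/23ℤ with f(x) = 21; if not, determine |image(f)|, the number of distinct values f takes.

Since 23 is prime, the nonzero elements of ℤ/23ℤ form a cyclic group of order 22.
As gcd(7, 22) = 1, raising to the 7th power is a bijection on this group: if a^7 ≡ b^7 then (ab^{−1})^7 = 1, and the only element of order dividing gcd(7, 22) = 1 is 1, so a = b.
With f(0) = 0 this makes f injective on all of ℤ/23ℤ, hence bijective (finite equal-size domain and codomain). In particular f is surjective.
Since f is surjective, we find the preimage of 21. The inverse of x ↦ x^7 on (ℤ/23ℤ)^× is x ↦ x^19, because 7·19 = 133 = 6·22 + 1 ≡ 1 (mod 22) and x^{22} = 1 for x ≠ 0 (Fermat). So f⁻¹(21) = 21^19 mod 23.
Repeated squaring mod 23: 21^1 ≡ 21, 21^2 ≡ 21² = 441 ≡ 4, 21^4 ≡ 4² = 16, 21^8 ≡ 16² = 256 ≡ 3, 21^16 ≡ 3² = 9. Since 19 = 16 + 2 + 1, 21^19 ≡ 9·4·21: 9·4 = 36 ≡ 13, then 13·21 = 273 ≡ 20. So 21^19 ≡ 20 (mod 23).
Hence f⁻¹(21) = 20.

20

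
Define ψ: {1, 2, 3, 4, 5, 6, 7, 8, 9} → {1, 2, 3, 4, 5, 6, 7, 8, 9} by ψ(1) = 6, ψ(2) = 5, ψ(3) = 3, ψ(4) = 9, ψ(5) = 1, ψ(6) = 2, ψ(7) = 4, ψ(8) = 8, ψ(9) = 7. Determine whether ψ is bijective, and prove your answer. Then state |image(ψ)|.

The values 6, 5, 3, 9, 1, 2, 4, 8, 7 are a permutation of {1, 2, 3, 4, 5, 6, 7, 8, 9}: each element appears exactly once.
So ψ is injective and surjective, hence bijective.
The image of ψ is {1, 2, 3, 4, 5, 6, 7, 8, 9}, which has 9 elements.

9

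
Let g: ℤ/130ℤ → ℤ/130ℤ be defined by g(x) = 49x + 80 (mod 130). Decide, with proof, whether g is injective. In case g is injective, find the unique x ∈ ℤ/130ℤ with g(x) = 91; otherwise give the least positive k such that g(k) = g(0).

109

Suppose g(a) = g(b) in ℤ/130ℤ. Then 49a + 80 ≡ 49b + 80 (mod 130), therefore 49(a − b) ≡ 0 (mod 130).
Since gcd(49, 130) = 1, 49 is invertible modulo 130, thus a − b ≡ 0 (mod 130), i.e. a = b.
Therefore g is injective.
We now compute 49⁻¹ mod 130 explicitly. Euclid's algorithm: 130 = 2·49 + 32, 49 = 1·32 + 17, 32 = 1·17 + 15, 17 = 1·15 + 2, 15 = 7·2 + 1; back-substituting gives 1 = 69·49 − 26·130, so 49⁻¹ ≡ 69 (mod 130).
Since g is injective, we compute g⁻¹(91): solve 49x + 80 ≡ 91 (mod 130), i.e. 49x ≡ 11 (mod 130).
Multiplying by 49⁻¹ = 69 gives x ≡ 69·11 = 759 = 5·130 + 109 ≡ 109 (mod 130).
Check: g(109) = 49·109 + 80 = 5421 = 41·130 + 91 ≡ 91 (mod 130).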